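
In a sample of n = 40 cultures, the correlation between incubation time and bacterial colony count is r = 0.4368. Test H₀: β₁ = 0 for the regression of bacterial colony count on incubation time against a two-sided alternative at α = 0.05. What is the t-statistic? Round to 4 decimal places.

t = r·√(n − 2)/√(1 − r²) = 0.4368·√38/√0.809206 = 2.9933.
df = n − 2 = 38.
Two-sided p ≈ 0.0048, which is < 0.05, so reject H₀.
There is evidence of a linear association between incubation time and bacterial colony count.

t = 2.9933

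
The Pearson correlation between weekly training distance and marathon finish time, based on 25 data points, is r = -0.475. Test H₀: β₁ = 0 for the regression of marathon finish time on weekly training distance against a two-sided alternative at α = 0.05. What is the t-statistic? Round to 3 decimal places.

t = r·√(n − 2)/√(1 − r²) = -0.475·√23/√0.774375 = -2.589.
df = n − 2 = 23.
Two-sided p ≈ 0.0164, which is < 0.05, so reject H₀.
There is evidence of a linear association between weekly training distance and marathon finish time.

t = -2.589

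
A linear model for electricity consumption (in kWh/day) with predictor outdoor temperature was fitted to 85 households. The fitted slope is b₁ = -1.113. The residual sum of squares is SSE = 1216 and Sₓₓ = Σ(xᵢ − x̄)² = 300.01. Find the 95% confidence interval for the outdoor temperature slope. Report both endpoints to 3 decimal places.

(-1.553, -0.673)

MSE = SSE/(n − 2) = 1216/83 = 14.6506.
SE(b₁) = √(MSE/Sₓₓ) = √(14.6506/300.01) = 0.220984.
df = n − 2 = 83.
t* = t_{0.025, 83} = 1.98896.
Margin = t* × SE = 1.98896 × 0.220984 = 0.43953.
CI: -1.113 ± 0.43953 → (-1.553, -0.673).
With 95% confidence, each one-unit increase in outdoor temperature is associated with a change of between -1.553 and -0.673 kWh/day in electricity consumption.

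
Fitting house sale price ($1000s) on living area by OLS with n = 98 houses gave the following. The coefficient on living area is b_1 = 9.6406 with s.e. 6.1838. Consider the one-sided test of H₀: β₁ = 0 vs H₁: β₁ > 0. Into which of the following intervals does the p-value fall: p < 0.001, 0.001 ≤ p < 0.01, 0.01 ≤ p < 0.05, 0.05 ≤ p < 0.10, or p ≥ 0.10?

0.05 ≤ p < 0.10

t = 9.6406 / 6.1838 = 1.559.
df = n − 2 = 98 − 2 = 96.
One-sided p = P(T_{96} > t) ≈ 0.0611.
So 0.05 ≤ p < 0.10.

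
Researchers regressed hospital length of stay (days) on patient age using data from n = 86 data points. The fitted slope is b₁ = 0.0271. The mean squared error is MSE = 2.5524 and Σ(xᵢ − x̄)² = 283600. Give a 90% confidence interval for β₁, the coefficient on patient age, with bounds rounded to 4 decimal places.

SE(b₁) = √(MSE/Sₓₓ) = √(2.5524/283600) = 0.003.
df = n − 2 = 84.
t* = t_{0.05, 84} = 1.663197.
Margin = t* × SE = 1.663197 × 0.003 = 0.004990.
CI: 0.0271 ± 0.004990 → (0.0221, 0.0321).
With 90% confidence, each one-unit increase in patient age is associated with a change of between 0.0221 and 0.0321 days in hospital length of stay.

(0.0221, 0.0321)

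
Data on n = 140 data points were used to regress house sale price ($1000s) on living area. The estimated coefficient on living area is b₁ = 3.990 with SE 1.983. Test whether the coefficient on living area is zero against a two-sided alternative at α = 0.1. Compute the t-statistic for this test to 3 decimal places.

H₀: β₁ = 0 vs H₁: β₁ ≠ 0.
t = (b₁ − β₁⁰)/SE = 3.990 / 1.983 = 2.012.
df = n − 2 = 140 − 2 = 138.
Two-sided p ≈ 0.0462, which is < 0.1, so reject H₀.
There is evidence that living area is associated with house sale price.

t = 2.012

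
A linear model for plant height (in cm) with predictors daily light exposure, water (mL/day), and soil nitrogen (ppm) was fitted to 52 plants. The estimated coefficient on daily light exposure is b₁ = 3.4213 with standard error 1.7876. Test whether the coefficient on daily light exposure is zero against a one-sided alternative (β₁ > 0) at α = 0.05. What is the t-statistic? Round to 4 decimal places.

H₀: β₁ = 0 vs H₁: β₁ > 0.
t = (b₁ − β₁⁰)/SE = 3.4213 / 1.7876 = 1.9139.
df = n − k − 1 = 52 − 3 − 1 = 48.
One-sided p ≈ 0.0308, which is < 0.05, so reject H₀.
There is evidence that the true slope on daily light exposure is positive, holding the other predictors fixed.

t = 1.9139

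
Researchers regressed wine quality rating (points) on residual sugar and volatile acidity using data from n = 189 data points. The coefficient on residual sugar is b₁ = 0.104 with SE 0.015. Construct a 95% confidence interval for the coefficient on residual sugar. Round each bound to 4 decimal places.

df = n − k − 1 = 189 − 2 − 1 = 186.
t* = t_{0.025, 186} = 1.9728.
Margin = t* × SE = 1.9728 × 0.015 = 0.029592.
CI: 0.104 ± 0.029592 → (0.0744, 0.1336).
With 95% confidence, each one-unit increase in residual sugar is associated with a change of between 0.0744 and 0.1336 points in wine quality rating, holding the other predictors fixed.

(0.0744, 0.1336)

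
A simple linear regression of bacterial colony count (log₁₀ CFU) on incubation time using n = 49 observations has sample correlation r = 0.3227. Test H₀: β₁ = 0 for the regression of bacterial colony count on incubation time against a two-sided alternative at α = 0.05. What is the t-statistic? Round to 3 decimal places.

t = 2.337

t = r·√(n − 2)/√(1 − r²) = 0.3227·√47/√0.895865 = 2.337.
df = n − 2 = 47.
Two-sided p ≈ 0.0237, which is < 0.05, so reject H₀.
There is evidence of a linear association between incubation time and bacterial colony count.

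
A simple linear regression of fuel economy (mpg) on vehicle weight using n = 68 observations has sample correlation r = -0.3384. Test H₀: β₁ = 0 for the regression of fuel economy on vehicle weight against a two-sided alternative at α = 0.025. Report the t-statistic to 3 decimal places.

t = r·√(n − 2)/√(1 − r²) = -0.3384·√66/√0.885485 = -2.922.
df = n − 2 = 66.
Two-sided p ≈ 0.0048, which is < 0.025, so reject H₀.
There is evidence of a linear association between vehicle weight and fuel economy.

t = -2.922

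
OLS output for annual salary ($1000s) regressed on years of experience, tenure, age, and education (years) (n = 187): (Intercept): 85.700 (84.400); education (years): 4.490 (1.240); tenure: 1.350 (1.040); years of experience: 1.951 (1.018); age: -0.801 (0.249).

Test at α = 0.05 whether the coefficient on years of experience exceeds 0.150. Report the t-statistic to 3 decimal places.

t = 1.769

Read off: b = 1.951, SE = 1.018 for years of experience.
H₀: β₁ = 0.150 vs H₁: β₁ > 0.150.
t = (1.951 − 0.150) / 1.018 = 1.769.
df = n − k − 1 = 187 − 4 − 1 = 182.
One-sided p ≈ 0.0393, which is < 0.05, so reject H₀.
There is evidence that the true slope on years of experience exceeds 0.150 $1000s per unit, holding the other predictors fixed.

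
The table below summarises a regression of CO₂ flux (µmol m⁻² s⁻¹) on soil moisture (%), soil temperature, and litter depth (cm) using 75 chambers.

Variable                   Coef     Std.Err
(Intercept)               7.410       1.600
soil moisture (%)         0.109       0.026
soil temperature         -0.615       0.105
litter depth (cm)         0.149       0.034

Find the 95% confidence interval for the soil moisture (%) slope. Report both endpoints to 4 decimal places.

Read off: b = 0.109, SE = 0.026 for soil moisture (%).
df = n − k − 1 = 75 − 3 − 1 = 71.
t* = t_{0.025, 71} = 1.993943.
Margin = t* × SE = 1.993943 × 0.026 = 0.051843.
CI: 0.109 ± 0.051843 → (0.0572, 0.1608).

(0.0572, 0.1608)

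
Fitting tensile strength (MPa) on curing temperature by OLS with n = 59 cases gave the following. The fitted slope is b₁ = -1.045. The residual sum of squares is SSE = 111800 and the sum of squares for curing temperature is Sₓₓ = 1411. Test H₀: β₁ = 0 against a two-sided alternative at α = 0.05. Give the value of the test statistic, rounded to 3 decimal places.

t = -0.886

MSE = SSE/(n − 2) = 111800/57 = 1961.4.
SE(b₁) = √(MSE/Sₓₓ) = √(1961.4/1411) = 1.17902.
t = -1.045 / 1.17902 = -0.886.
df = n − 2 = 57.
Two-sided p ≈ 0.3792, which is ≥ 0.05, so fail to reject H₀.
The data do not give significant evidence of an association between curing temperature and tensile strength.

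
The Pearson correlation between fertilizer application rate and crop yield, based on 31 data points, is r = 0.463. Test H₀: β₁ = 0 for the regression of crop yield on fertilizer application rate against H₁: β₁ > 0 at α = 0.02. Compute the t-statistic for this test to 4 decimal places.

t = 2.8130

t = r·√(n − 2)/√(1 − r²) = 0.463·√29/√0.785631 = 2.8130.
df = n − 2 = 29.
One-sided p ≈ 0.0044, which is < 0.02, so reject H₀.
There is evidence of a linear association between fertilizer application rate and crop yield.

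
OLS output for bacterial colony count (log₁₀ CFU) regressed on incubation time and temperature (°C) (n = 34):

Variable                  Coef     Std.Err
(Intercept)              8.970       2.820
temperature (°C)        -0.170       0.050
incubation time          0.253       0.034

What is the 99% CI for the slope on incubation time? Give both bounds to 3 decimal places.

Read off: b = 0.253, SE = 0.034 for incubation time.
df = n − k − 1 = 34 − 2 − 1 = 31.
t* = t_{0.005, 31} = 2.744042.
Margin = t* × SE = 2.744042 × 0.034 = 0.09330.
CI: 0.253 ± 0.09330 → (0.160, 0.346).

(0.160, 0.346)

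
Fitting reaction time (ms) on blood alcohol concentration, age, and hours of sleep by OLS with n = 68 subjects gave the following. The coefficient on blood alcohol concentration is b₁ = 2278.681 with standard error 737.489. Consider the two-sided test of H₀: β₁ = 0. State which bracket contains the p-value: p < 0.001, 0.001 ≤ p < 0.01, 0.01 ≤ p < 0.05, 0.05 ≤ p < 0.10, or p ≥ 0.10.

0.001 ≤ p < 0.01

t = 2278.681 / 737.489 = 3.090.
df = n − k − 1 = 68 − 3 − 1 = 64.
Two-sided p = 2·P(T_{64} > |t|) ≈ 0.0030.
So 0.001 ≤ p < 0.01.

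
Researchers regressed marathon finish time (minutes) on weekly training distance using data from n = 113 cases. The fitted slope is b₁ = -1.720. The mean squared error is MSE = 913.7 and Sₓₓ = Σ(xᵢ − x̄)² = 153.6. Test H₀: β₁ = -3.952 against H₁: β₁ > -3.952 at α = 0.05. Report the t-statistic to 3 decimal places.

SE(b₁) = √(MSE/Sₓₓ) = √(913.7/153.6) = 2.43897.
t = (-1.720 − (-3.952)) / 2.43897 = 0.915.
df = n − 2 = 111.
One-sided p ≈ 0.1811, which is ≥ 0.05, so fail to reject H₀.
The data do not give significant evidence that the true slope on weekly training distance exceeds -3.952 minutes per unit.

t = 0.915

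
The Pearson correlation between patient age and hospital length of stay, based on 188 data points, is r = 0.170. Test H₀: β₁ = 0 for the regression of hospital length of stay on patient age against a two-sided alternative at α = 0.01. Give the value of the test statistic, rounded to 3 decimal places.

t = r·√(n − 2)/√(1 − r²) = 0.170·√186/√0.9711 = 2.353.
df = n − 2 = 186.
Two-sided p ≈ 0.0197, which is ≥ 0.01, so fail to reject H₀.
The data do not give significant evidence of a linear association between patient age and hospital length of stay.

t = 2.353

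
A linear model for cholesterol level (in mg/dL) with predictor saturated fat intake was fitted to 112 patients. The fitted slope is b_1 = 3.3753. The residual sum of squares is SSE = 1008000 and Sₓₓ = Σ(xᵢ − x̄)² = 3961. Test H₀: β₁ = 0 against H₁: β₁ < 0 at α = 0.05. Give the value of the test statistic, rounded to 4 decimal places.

MSE = SSE/(n − 2) = 1008000/110 = 9163.64.
SE(b_1) = √(MSE/Sₓₓ) = √(9163.64/3961) = 1.52101.
t = 3.3753 / 1.52101 = 2.2191.
df = n − 2 = 110.
One-sided p ≈ 0.9857, which is ≥ 0.05, so fail to reject H₀.
The data do not give significant evidence that the true slope on saturated fat intake is negative.

t = 2.2191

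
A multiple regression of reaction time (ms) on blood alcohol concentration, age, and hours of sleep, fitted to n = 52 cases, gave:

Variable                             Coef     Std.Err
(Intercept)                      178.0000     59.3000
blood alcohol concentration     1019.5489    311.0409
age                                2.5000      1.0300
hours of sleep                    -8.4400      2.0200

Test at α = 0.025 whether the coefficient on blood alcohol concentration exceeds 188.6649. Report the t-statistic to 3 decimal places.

t = 2.671

Read off: b = 1019.5489, SE = 311.0409 for blood alcohol concentration.
H₀: β₁ = 188.6649 vs H₁: β₁ > 188.6649.
t = (1019.5489 − 188.6649) / 311.0409 = 2.671.
df = n − k − 1 = 52 − 3 − 1 = 48.
One-sided p ≈ 0.0051, which is < 0.025, so reject H₀.
There is evidence that the true slope on blood alcohol concentration exceeds 188.6649 ms per unit, holding the other predictors fixed.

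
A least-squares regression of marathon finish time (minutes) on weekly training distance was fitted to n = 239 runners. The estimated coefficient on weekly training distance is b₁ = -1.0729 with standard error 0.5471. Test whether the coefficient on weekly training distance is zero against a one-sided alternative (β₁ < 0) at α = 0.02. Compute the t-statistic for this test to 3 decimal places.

H₀: β₁ = 0 vs H₁: β₁ < 0.
t = (b₁ − β₁⁰)/SE = -1.0729 / 0.5471 = -1.961.
df = n − 2 = 239 − 2 = 237.
One-sided p ≈ 0.0255, which is ≥ 0.02, so fail to reject H₀.
The data do not give significant evidence that the true slope on weekly training distance is negative.

t = -1.961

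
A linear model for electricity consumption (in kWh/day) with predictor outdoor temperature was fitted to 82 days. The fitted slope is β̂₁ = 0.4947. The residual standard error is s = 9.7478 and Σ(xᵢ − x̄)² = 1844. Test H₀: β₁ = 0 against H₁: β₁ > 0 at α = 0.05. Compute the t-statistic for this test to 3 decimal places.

t = 2.179

SE(β̂₁) = s/√Sₓₓ = 9.7478/√1844 = 0.227.
t = 0.4947 / 0.227 = 2.179.
df = n − 2 = 80.
One-sided p ≈ 0.0161, which is < 0.05, so reject H₀.
There is evidence that the true slope on outdoor temperature is positive.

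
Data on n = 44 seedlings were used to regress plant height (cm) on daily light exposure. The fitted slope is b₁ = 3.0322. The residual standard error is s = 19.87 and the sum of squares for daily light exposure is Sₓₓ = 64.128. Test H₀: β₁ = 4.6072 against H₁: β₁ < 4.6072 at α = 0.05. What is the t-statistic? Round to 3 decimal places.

SE(b₁) = s/√Sₓₓ = 19.87/√64.128 = 2.48127.
t = (3.0322 − 4.6072) / 2.48127 = -0.635.
df = n − 2 = 42.
One-sided p ≈ 0.2645, which is ≥ 0.05, so fail to reject H₀.
The data do not give significant evidence that the true slope on daily light exposure is below 4.6072 cm per unit.

t = -0.635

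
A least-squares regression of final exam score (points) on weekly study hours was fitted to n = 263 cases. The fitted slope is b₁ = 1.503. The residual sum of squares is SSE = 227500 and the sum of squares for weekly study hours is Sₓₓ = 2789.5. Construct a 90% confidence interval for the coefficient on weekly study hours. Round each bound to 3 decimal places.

(0.580, 2.426)

MSE = SSE/(n − 2) = 227500/261 = 871.648.
SE(b₁) = √(MSE/Sₓₓ) = √(871.648/2789.5) = 0.558994.
df = n − 2 = 261.
t* = t_{0.05, 261} = 1.650713.
Margin = t* × SE = 1.650713 × 0.558994 = 0.92274.
CI: 1.503 ± 0.92274 → (0.580, 2.426).
With 90% confidence, each one-unit increase in weekly study hours is associated with a change of between 0.580 and 2.426 points in final exam score.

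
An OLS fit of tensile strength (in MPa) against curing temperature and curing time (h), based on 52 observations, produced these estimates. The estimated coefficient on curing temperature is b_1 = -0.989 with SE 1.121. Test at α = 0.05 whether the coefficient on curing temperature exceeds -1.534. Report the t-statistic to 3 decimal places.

t = 0.486

H₀: β₁ = -1.534 vs H₁: β₁ > -1.534.
t = (b_1 − β₁⁰)/SE = (-0.989 − (-1.534)) / 1.121 = 0.486.
df = n − k − 1 = 52 − 2 − 1 = 49.
One-sided p ≈ 0.3145, which is ≥ 0.05, so fail to reject H₀.
The data do not give significant evidence that the true slope on curing temperature exceeds -1.534 MPa per unit, holding the other predictors fixed.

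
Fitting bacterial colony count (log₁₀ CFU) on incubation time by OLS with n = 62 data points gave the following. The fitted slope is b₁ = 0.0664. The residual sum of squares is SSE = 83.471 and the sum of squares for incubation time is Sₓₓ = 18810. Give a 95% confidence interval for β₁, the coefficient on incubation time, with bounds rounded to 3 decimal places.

MSE = SSE/(n − 2) = 83.471/60 = 1.39118.
SE(b₁) = √(MSE/Sₓₓ) = √(1.39118/18810) = 0.00859999.
df = n − 2 = 60.
t* = t_{0.025, 60} = 2.000298.
Margin = t* × SE = 2.000298 × 0.00859999 = 0.01720.
CI: 0.0664 ± 0.01720 → (0.049, 0.084).
With 95% confidence, each one-unit increase in incubation time is associated with a change of between 0.049 and 0.084 log₁₀ CFU in bacterial colony count.

(0.049, 0.084)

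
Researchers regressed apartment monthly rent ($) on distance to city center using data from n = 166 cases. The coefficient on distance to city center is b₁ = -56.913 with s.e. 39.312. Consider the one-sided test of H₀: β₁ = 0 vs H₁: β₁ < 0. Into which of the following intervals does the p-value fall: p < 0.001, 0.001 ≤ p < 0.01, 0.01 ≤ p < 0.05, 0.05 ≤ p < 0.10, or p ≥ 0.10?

0.05 ≤ p < 0.10

t = -56.913 / 39.312 = -1.448.
df = n − 2 = 166 − 2 = 164.
One-sided p = P(T_{164} < t) ≈ 0.0748.
So 0.05 ≤ p < 0.10.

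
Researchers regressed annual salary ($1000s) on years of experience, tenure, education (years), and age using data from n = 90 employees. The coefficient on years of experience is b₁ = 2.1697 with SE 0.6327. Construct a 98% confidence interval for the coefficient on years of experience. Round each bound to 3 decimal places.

df = n − k − 1 = 90 − 4 − 1 = 85.
t* = t_{0.01, 85} = 2.371022.
Margin = t* × SE = 2.371022 × 0.6327 = 1.50015.
CI: 2.1697 ± 1.50015 → (0.670, 3.670).
With 98% confidence, each one-unit increase in years of experience is associated with a change of between 0.670 and 3.670 $1000s in annual salary, holding the other predictors fixed.

(0.670, 3.670)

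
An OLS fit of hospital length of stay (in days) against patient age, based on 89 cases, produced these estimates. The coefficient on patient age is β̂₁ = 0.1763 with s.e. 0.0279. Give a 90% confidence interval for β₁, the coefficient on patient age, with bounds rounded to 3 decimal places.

df = n − 2 = 89 − 2 = 87.
t* = t_{0.05, 87} = 1.662557.
Margin = t* × SE = 1.662557 × 0.0279 = 0.04639.
CI: 0.1763 ± 0.04639 → (0.130, 0.223).
With 90% confidence, each one-unit increase in patient age is associated with a change of between 0.130 and 0.223 days in hospital length of stay.

(0.130, 0.223)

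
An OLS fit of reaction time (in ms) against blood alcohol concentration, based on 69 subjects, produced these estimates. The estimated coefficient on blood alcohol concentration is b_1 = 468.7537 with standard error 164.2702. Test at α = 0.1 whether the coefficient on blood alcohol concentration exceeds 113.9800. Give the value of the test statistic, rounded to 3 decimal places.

t = 2.160

H₀: β₁ = 113.9800 vs H₁: β₁ > 113.9800.
t = (b_1 − β₁⁰)/SE = (468.7537 − 113.9800) / 164.2702 = 2.160.
df = n − 2 = 69 − 2 = 67.
One-sided p ≈ 0.0172, which is < 0.1, so reject H₀.
There is evidence that the true slope on blood alcohol concentration exceeds 113.9800 ms per unit.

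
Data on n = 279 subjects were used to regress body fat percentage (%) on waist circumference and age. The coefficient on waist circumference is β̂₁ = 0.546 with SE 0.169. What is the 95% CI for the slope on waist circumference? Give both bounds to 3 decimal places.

df = n − k − 1 = 279 − 2 − 1 = 276.
t* = t_{0.025, 276} = 1.968596.
Margin = t* × SE = 1.968596 × 0.169 = 0.33269.
CI: 0.546 ± 0.33269 → (0.213, 0.879).
With 95% confidence, each one-unit increase in waist circumference is associated with a change of between 0.213 and 0.879 % in body fat percentage, holding the other predictors fixed.

(0.213, 0.879)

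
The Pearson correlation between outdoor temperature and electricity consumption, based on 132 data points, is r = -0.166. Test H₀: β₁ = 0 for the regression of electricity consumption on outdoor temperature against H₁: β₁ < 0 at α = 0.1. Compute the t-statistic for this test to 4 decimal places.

t = -1.9193

t = r·√(n − 2)/√(1 − r²) = -0.166·√130/√0.972444 = -1.9193.
df = n − 2 = 130.
One-sided p ≈ 0.0286, which is < 0.1, so reject H₀.
There is evidence of a linear association between outdoor temperature and electricity consumption.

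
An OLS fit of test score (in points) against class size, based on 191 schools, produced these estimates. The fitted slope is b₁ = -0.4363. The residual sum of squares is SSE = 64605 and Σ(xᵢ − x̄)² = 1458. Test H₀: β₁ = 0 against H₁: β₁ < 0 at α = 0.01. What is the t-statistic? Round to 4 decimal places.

t = -0.9011

MSE = SSE/(n − 2) = 64605/189 = 341.825.
SE(b₁) = √(MSE/Sₓₓ) = √(341.825/1458) = 0.484198.
t = -0.4363 / 0.484198 = -0.9011.
df = n − 2 = 189.
One-sided p ≈ 0.1843, which is ≥ 0.01, so fail to reject H₀.
The data do not give significant evidence that the true slope on class size is negative.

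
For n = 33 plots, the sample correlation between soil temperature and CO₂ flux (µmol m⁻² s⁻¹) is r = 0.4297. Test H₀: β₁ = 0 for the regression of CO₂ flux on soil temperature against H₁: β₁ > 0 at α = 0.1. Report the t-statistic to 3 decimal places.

t = 2.650

t = r·√(n − 2)/√(1 − r²) = 0.4297·√31/√0.815358 = 2.650.
df = n − 2 = 31.
One-sided p ≈ 0.0063, which is < 0.1, so reject H₀.
There is evidence of a linear association between soil temperature and CO₂ flux.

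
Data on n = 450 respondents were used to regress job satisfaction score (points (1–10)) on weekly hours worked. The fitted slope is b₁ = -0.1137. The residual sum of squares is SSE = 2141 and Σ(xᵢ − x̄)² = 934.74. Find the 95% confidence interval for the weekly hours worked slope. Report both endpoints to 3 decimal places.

(-0.254, 0.027)

MSE = SSE/(n − 2) = 2141/448 = 4.77902.
SE(b₁) = √(MSE/Sₓₓ) = √(4.77902/934.74) = 0.0715029.
df = n − 2 = 448.
t* = t_{0.025, 448} = 1.965273.
Margin = t* × SE = 1.965273 × 0.0715029 = 0.14052.
CI: -0.1137 ± 0.14052 → (-0.254, 0.027).
With 95% confidence, each one-unit increase in weekly hours worked is associated with a change of between -0.254 and 0.027 points (1–10) in job satisfaction score.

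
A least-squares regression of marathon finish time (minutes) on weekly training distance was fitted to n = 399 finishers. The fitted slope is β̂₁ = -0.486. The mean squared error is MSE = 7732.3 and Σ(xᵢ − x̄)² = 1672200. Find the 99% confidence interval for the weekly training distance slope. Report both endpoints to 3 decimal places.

SE(β̂₁) = √(MSE/Sₓₓ) = √(7732.3/1672200) = 0.0680002.
df = n − 2 = 397.
t* = t_{0.005, 397} = 2.58827.
Margin = t* × SE = 2.58827 × 0.0680002 = 0.17600.
CI: -0.486 ± 0.17600 → (-0.662, -0.310).
With 99% confidence, each one-unit increase in weekly training distance is associated with a change of between -0.662 and -0.310 minutes in marathon finish time.

(-0.662, -0.310)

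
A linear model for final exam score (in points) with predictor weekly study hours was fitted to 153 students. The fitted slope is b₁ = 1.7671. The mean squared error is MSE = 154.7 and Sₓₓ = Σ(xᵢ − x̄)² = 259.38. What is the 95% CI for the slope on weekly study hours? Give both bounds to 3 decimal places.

(0.241, 3.293)

SE(b₁) = √(MSE/Sₓₓ) = √(154.7/259.38) = 0.772284.
df = n − 2 = 151.
t* = t_{0.025, 151} = 1.975799.
Margin = t* × SE = 1.975799 × 0.772284 = 1.52588.
CI: 1.7671 ± 1.52588 → (0.241, 3.293).
With 95% confidence, each one-unit increase in weekly study hours is associated with a change of between 0.241 and 3.293 points in final exam score.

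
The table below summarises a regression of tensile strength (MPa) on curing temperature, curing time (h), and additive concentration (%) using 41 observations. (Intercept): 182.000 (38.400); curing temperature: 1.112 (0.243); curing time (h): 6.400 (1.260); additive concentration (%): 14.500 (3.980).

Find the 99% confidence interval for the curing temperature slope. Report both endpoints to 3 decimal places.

(0.452, 1.772)

Read off: b = 1.112, SE = 0.243 for curing temperature.
df = n − k − 1 = 41 − 3 − 1 = 37.
t* = t_{0.005, 37} = 2.715409.
Margin = t* × SE = 2.715409 × 0.243 = 0.65984.
CI: 1.112 ± 0.65984 → (0.452, 1.772).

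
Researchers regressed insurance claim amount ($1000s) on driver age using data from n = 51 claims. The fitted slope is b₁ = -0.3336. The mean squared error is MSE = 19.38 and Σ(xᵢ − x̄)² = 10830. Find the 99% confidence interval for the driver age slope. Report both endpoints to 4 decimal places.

SE(b₁) = √(MSE/Sₓₓ) = √(19.38/10830) = 0.0423022.
df = n − 2 = 49.
t* = t_{0.005, 49} = 2.679952.
Margin = t* × SE = 2.679952 × 0.0423022 = 0.113368.
CI: -0.3336 ± 0.113368 → (-0.4470, -0.2202).
With 99% confidence, each one-unit increase in driver age is associated with a change of between -0.4470 and -0.2202 $1000s in insurance claim amount.

(-0.4470, -0.2202)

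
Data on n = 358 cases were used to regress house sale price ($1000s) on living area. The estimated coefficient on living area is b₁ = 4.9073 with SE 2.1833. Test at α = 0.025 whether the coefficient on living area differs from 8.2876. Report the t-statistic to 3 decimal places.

t = -1.548

H₀: β₁ = 8.2876 vs H₁: β₁ ≠ 8.2876.
t = (b₁ − β₁⁰)/SE = (4.9073 − 8.2876) / 2.1833 = -1.548.
df = n − 2 = 358 − 2 = 356.
Two-sided p ≈ 0.1224, which is ≥ 0.025, so fail to reject H₀.
The data are consistent with a true slope of 8.2876 $1000s per unit of living area.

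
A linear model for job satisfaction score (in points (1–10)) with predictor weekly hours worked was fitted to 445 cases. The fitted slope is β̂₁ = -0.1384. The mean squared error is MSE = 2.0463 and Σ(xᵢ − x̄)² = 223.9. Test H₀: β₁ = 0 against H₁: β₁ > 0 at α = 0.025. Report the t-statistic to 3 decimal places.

SE(β̂₁) = √(MSE/Sₓₓ) = √(2.0463/223.9) = 0.0955999.
t = -0.1384 / 0.0955999 = -1.448.
df = n − 2 = 443.
One-sided p ≈ 0.9258, which is ≥ 0.025, so fail to reject H₀.
The data do not give significant evidence that the true slope on weekly hours worked is positive.

t = -1.448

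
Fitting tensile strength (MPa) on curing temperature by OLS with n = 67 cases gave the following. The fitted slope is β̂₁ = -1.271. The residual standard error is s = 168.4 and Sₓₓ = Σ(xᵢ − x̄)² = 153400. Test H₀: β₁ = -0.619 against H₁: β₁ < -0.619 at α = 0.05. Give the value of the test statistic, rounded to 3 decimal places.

t = -1.516

SE(β̂₁) = s/√Sₓₓ = 168.4/√153400 = 0.429961.
t = (-1.271 − (-0.619)) / 0.429961 = -1.516.
df = n − 2 = 65.
One-sided p ≈ 0.0671, which is ≥ 0.05, so fail to reject H₀.
The data do not give significant evidence that the true slope on curing temperature is below -0.619 MPa per unit.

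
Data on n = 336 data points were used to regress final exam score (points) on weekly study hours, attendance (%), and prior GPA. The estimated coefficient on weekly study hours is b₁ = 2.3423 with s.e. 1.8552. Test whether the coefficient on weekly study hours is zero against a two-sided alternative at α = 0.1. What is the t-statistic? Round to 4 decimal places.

H₀: β₁ = 0 vs H₁: β₁ ≠ 0.
t = (b₁ − β₁⁰)/SE = 2.3423 / 1.8552 = 1.2626.
df = n − k − 1 = 336 − 3 − 1 = 332.
Two-sided p ≈ 0.2076, which is ≥ 0.1, so fail to reject H₀.
The data do not give significant evidence of an association between weekly study hours and final exam score, after adjusting for the other predictors.

t = 1.2626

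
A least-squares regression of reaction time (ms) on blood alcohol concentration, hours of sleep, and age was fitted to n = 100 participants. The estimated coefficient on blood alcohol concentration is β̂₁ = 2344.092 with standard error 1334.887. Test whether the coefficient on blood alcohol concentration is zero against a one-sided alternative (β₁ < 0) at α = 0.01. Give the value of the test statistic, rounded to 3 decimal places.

t = 1.756

H₀: β₁ = 0 vs H₁: β₁ < 0.
t = (β̂₁ − β₁⁰)/SE = 2344.092 / 1334.887 = 1.756.
df = n − k − 1 = 100 − 3 − 1 = 96.
One-sided p ≈ 0.9589, which is ≥ 0.01, so fail to reject H₀.
The data do not give significant evidence that the true slope on blood alcohol concentration is negative, holding the other predictors fixed.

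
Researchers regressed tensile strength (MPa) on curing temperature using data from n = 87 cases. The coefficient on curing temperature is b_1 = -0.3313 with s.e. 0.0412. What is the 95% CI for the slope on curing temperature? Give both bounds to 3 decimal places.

df = n − 2 = 87 − 2 = 85.
t* = t_{0.025, 85} = 1.988268.
Margin = t* × SE = 1.988268 × 0.0412 = 0.08192.
CI: -0.3313 ± 0.08192 → (-0.413, -0.249).
With 95% confidence, each one-unit increase in curing temperature is associated with a change of between -0.413 and -0.249 MPa in tensile strength.

(-0.413, -0.249)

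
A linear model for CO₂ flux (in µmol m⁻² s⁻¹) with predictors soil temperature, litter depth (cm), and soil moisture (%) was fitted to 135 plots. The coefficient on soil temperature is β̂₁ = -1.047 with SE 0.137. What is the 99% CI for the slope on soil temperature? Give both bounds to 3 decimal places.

(-1.405, -0.689)

df = n − k − 1 = 135 − 3 − 1 = 131.
t* = t_{0.005, 131} = 2.61388.
Margin = t* × SE = 2.61388 × 0.137 = 0.35810.
CI: -1.047 ± 0.35810 → (-1.405, -0.689).
With 99% confidence, each one-unit increase in soil temperature is associated with a change of between -1.405 and -0.689 µmol m⁻² s⁻¹ in CO₂ flux, holding the other predictors fixed.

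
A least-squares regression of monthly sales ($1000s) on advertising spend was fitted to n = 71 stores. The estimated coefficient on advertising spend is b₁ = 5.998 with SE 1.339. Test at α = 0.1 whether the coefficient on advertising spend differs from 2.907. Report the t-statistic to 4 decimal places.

t = 2.3084

H₀: β₁ = 2.907 vs H₁: β₁ ≠ 2.907.
t = (b₁ − β₁⁰)/SE = (5.998 − 2.907) / 1.339 = 2.3084.
df = n − 2 = 71 − 2 = 69.
Two-sided p ≈ 0.0240, which is < 0.1, so reject H₀.
There is evidence that the true slope on advertising spend differs from 2.907 $1000s per unit.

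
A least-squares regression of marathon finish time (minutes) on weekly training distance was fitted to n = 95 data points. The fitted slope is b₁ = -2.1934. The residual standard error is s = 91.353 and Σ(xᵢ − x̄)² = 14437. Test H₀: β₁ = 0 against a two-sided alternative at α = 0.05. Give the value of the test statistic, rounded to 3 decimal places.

t = -2.885

SE(b₁) = s/√Sₓₓ = 91.353/√14437 = 0.760299.
t = -2.1934 / 0.760299 = -2.885.
df = n − 2 = 93.
Two-sided p ≈ 0.0049, which is < 0.05, so reject H₀.
There is evidence that weekly training distance is associated with marathon finish time.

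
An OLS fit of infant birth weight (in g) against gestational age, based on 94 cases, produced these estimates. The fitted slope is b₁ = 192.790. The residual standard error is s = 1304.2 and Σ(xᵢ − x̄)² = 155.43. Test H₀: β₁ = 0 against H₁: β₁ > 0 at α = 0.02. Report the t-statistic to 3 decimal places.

SE(b₁) = s/√Sₓₓ = 1304.2/√155.43 = 104.611.
t = 192.790 / 104.611 = 1.843.
df = n − 2 = 92.
One-sided p ≈ 0.0343, which is ≥ 0.02, so fail to reject H₀.
The data do not give significant evidence that the true slope on gestational age is positive.

t = 1.843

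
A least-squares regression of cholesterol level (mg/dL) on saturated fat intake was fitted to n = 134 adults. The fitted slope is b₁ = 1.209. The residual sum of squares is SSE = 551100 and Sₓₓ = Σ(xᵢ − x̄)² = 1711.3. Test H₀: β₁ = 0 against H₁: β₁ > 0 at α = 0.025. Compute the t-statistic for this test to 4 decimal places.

t = 0.7740

MSE = SSE/(n − 2) = 551100/132 = 4175.
SE(b₁) = √(MSE/Sₓₓ) = √(4175/1711.3) = 1.56194.
t = 1.209 / 1.56194 = 0.7740.
df = n − 2 = 132.
One-sided p ≈ 0.2201, which is ≥ 0.025, so fail to reject H₀.
The data do not give significant evidence that the true slope on saturated fat intake is positive.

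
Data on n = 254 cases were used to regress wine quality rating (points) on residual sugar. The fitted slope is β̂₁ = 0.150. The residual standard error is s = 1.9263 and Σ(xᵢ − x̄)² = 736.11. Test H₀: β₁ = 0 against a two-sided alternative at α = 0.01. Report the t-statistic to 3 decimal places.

t = 2.113

SE(β̂₁) = s/√Sₓₓ = 1.9263/√736.11 = 0.0709991.
t = 0.150 / 0.0709991 = 2.113.
df = n − 2 = 252.
Two-sided p ≈ 0.0356, which is ≥ 0.01, so fail to reject H₀.
The data do not give significant evidence of an association between residual sugar and wine quality rating.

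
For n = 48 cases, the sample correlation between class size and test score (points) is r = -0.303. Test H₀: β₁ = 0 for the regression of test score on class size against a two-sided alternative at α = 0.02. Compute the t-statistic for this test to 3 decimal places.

t = -2.156

t = r·√(n − 2)/√(1 − r²) = -0.303·√46/√0.908191 = -2.156.
df = n − 2 = 46.
Two-sided p ≈ 0.0363, which is ≥ 0.02, so fail to reject H₀.
The data do not give significant evidence of a linear association between class size and test score.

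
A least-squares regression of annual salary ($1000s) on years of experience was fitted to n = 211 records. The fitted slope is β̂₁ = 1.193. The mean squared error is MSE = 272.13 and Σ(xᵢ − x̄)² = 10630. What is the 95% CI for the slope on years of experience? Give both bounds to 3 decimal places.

SE(β̂₁) = √(MSE/Sₓₓ) = √(272.13/10630) = 0.160001.
df = n − 2 = 209.
t* = t_{0.025, 209} = 1.971379.
Margin = t* × SE = 1.971379 × 0.160001 = 0.31542.
CI: 1.193 ± 0.31542 → (0.878, 1.508).
With 95% confidence, each one-unit increase in years of experience is associated with a change of between 0.878 and 1.508 $1000s in annual salary.

(0.878, 1.508)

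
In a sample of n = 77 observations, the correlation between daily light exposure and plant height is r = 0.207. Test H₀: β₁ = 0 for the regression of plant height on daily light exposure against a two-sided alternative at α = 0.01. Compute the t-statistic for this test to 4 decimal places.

t = r·√(n − 2)/√(1 − r²) = 0.207·√75/√0.957151 = 1.8324.
df = n − 2 = 75.
Two-sided p ≈ 0.0709, which is ≥ 0.01, so fail to reject H₀.
The data do not give significant evidence of a linear association between daily light exposure and plant height.

t = 1.8324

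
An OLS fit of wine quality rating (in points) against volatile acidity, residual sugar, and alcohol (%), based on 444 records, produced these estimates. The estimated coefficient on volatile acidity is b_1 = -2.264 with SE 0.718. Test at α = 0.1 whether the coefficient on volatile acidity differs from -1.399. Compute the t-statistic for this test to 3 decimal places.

t = -1.205

H₀: β₁ = -1.399 vs H₁: β₁ ≠ -1.399.
t = (b_1 − β₁⁰)/SE = (-2.264 − (-1.399)) / 0.718 = -1.205.
df = n − k − 1 = 444 − 3 − 1 = 440.
Two-sided p ≈ 0.2290, which is ≥ 0.1, so fail to reject H₀.
The data are consistent with a true slope of -1.399 points per unit of volatile acidity, holding the other predictors fixed.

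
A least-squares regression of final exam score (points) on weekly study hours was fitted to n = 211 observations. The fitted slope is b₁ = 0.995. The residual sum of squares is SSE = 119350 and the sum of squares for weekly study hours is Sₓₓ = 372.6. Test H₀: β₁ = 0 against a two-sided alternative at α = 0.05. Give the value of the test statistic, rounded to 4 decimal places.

MSE = SSE/(n − 2) = 119350/209 = 571.053.
SE(b₁) = √(MSE/Sₓₓ) = √(571.053/372.6) = 1.23799.
t = 0.995 / 1.23799 = 0.8037.
df = n − 2 = 209.
Two-sided p ≈ 0.4225, which is ≥ 0.05, so fail to reject H₀.
The data do not give significant evidence of an association between weekly study hours and final exam score.

t = 0.8037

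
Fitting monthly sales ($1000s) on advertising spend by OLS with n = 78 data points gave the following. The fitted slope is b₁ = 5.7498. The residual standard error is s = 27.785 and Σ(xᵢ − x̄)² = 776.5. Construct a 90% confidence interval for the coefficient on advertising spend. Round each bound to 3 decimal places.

SE(b₁) = s/√Sₓₓ = 27.785/√776.5 = 0.997102.
df = n − 2 = 76.
t* = t_{0.05, 76} = 1.665151.
Margin = t* × SE = 1.665151 × 0.997102 = 1.66033.
CI: 5.7498 ± 1.66033 → (4.089, 7.410).
With 90% confidence, each one-unit increase in advertising spend is associated with a change of between 4.089 and 7.410 $1000s in monthly sales.

(4.089, 7.410)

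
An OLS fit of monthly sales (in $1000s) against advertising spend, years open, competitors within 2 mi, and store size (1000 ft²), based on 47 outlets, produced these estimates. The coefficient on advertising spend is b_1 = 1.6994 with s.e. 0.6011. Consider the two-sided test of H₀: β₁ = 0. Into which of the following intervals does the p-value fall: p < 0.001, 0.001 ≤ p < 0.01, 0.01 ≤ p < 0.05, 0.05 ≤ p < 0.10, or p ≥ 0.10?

0.001 ≤ p < 0.01

t = 1.6994 / 0.6011 = 2.827.
df = n − k − 1 = 47 − 4 − 1 = 42.
Two-sided p = 2·P(T_{42} > |t|) ≈ 0.0072.
So 0.001 ≤ p < 0.01.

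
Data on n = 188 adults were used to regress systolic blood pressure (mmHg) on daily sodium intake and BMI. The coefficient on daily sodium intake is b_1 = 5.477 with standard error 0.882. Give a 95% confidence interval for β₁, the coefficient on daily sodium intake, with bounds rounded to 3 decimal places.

(3.737, 7.217)

df = n − k − 1 = 188 − 2 − 1 = 185.
t* = t_{0.025, 185} = 1.97287.
Margin = t* × SE = 1.97287 × 0.882 = 1.74007.
CI: 5.477 ± 1.74007 → (3.737, 7.217).
With 95% confidence, each one-unit increase in daily sodium intake is associated with a change of between 3.737 and 7.217 mmHg in systolic blood pressure, holding the other predictors fixed.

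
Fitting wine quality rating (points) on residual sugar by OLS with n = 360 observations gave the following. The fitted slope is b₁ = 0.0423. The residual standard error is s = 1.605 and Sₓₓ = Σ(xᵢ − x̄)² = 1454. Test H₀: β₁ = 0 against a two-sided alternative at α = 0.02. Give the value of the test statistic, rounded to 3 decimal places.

SE(b₁) = s/√Sₓₓ = 1.605/√1454 = 0.0420913.
t = 0.0423 / 0.0420913 = 1.005.
df = n − 2 = 358.
Two-sided p ≈ 0.3156, which is ≥ 0.02, so fail to reject H₀.
The data do not give significant evidence of an association between residual sugar and wine quality rating.

t = 1.005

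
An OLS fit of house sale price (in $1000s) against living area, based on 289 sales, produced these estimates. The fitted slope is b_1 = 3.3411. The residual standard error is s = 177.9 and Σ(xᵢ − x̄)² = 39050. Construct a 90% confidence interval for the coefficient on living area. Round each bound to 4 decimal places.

SE(b_1) = s/√Sₓₓ = 177.9/√39050 = 0.900255.
df = n − 2 = 287.
t* = t_{0.05, 287} = 1.65018.
Margin = t* × SE = 1.65018 × 0.900255 = 1.485583.
CI: 3.3411 ± 1.485583 → (1.8555, 4.8267).
With 90% confidence, each one-unit increase in living area is associated with a change of between 1.8555 and 4.8267 $1000s in house sale price.

(1.8555, 4.8267)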